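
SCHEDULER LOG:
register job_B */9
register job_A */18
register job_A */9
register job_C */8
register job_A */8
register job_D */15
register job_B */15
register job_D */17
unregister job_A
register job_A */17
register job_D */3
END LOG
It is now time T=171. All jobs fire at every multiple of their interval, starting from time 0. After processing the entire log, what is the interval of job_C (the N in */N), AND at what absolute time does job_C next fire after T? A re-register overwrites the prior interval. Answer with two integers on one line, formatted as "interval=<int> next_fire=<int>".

Answer: interval=8 next_fire=176

Derivation:
Op 1: register job_B */9 -> active={job_B:*/9}
Op 2: register job_A */18 -> active={job_A:*/18, job_B:*/9}
Op 3: register job_A */9 -> active={job_A:*/9, job_B:*/9}
Op 4: register job_C */8 -> active={job_A:*/9, job_B:*/9, job_C:*/8}
Op 5: register job_A */8 -> active={job_A:*/8, job_B:*/9, job_C:*/8}
Op 6: register job_D */15 -> active={job_A:*/8, job_B:*/9, job_C:*/8, job_D:*/15}
Op 7: register job_B */15 -> active={job_A:*/8, job_B:*/15, job_C:*/8, job_D:*/15}
Op 8: register job_D */17 -> active={job_A:*/8, job_B:*/15, job_C:*/8, job_D:*/17}
Op 9: unregister job_A -> active={job_B:*/15, job_C:*/8, job_D:*/17}
Op 10: register job_A */17 -> active={job_A:*/17, job_B:*/15, job_C:*/8, job_D:*/17}
Op 11: register job_D */3 -> active={job_A:*/17, job_B:*/15, job_C:*/8, job_D:*/3}
Final interval of job_C = 8
Next fire of job_C after T=171: (171//8+1)*8 = 176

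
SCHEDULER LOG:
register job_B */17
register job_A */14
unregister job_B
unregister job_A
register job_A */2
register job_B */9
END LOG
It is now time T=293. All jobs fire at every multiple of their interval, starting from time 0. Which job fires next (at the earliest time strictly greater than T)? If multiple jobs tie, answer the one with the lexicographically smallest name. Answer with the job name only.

Answer: job_A

Derivation:
Op 1: register job_B */17 -> active={job_B:*/17}
Op 2: register job_A */14 -> active={job_A:*/14, job_B:*/17}
Op 3: unregister job_B -> active={job_A:*/14}
Op 4: unregister job_A -> active={}
Op 5: register job_A */2 -> active={job_A:*/2}
Op 6: register job_B */9 -> active={job_A:*/2, job_B:*/9}
  job_A: interval 2, next fire after T=293 is 294
  job_B: interval 9, next fire after T=293 is 297
Earliest = 294, winner (lex tiebreak) = job_A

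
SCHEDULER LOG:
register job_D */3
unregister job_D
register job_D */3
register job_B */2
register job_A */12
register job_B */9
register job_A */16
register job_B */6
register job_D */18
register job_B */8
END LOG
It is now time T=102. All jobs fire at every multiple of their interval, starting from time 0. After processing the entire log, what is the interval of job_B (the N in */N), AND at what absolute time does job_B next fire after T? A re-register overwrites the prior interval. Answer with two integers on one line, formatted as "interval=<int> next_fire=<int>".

Op 1: register job_D */3 -> active={job_D:*/3}
Op 2: unregister job_D -> active={}
Op 3: register job_D */3 -> active={job_D:*/3}
Op 4: register job_B */2 -> active={job_B:*/2, job_D:*/3}
Op 5: register job_A */12 -> active={job_A:*/12, job_B:*/2, job_D:*/3}
Op 6: register job_B */9 -> active={job_A:*/12, job_B:*/9, job_D:*/3}
Op 7: register job_A */16 -> active={job_A:*/16, job_B:*/9, job_D:*/3}
Op 8: register job_B */6 -> active={job_A:*/16, job_B:*/6, job_D:*/3}
Op 9: register job_D */18 -> active={job_A:*/16, job_B:*/6, job_D:*/18}
Op 10: register job_B */8 -> active={job_A:*/16, job_B:*/8, job_D:*/18}
Final interval of job_B = 8
Next fire of job_B after T=102: (102//8+1)*8 = 104

Answer: interval=8 next_fire=104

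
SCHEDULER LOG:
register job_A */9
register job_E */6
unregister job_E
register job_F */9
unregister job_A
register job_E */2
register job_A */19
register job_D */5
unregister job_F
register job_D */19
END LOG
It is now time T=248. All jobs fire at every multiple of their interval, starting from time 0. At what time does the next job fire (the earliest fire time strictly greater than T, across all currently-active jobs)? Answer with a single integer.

Op 1: register job_A */9 -> active={job_A:*/9}
Op 2: register job_E */6 -> active={job_A:*/9, job_E:*/6}
Op 3: unregister job_E -> active={job_A:*/9}
Op 4: register job_F */9 -> active={job_A:*/9, job_F:*/9}
Op 5: unregister job_A -> active={job_F:*/9}
Op 6: register job_E */2 -> active={job_E:*/2, job_F:*/9}
Op 7: register job_A */19 -> active={job_A:*/19, job_E:*/2, job_F:*/9}
Op 8: register job_D */5 -> active={job_A:*/19, job_D:*/5, job_E:*/2, job_F:*/9}
Op 9: unregister job_F -> active={job_A:*/19, job_D:*/5, job_E:*/2}
Op 10: register job_D */19 -> active={job_A:*/19, job_D:*/19, job_E:*/2}
  job_A: interval 19, next fire after T=248 is 266
  job_D: interval 19, next fire after T=248 is 266
  job_E: interval 2, next fire after T=248 is 250
Earliest fire time = 250 (job job_E)

Answer: 250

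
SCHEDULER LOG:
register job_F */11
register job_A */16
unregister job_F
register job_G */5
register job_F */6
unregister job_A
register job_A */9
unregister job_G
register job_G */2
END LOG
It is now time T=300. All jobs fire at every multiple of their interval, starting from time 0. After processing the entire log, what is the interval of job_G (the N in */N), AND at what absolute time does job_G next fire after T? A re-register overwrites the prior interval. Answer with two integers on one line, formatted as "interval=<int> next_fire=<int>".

Answer: interval=2 next_fire=302

Derivation:
Op 1: register job_F */11 -> active={job_F:*/11}
Op 2: register job_A */16 -> active={job_A:*/16, job_F:*/11}
Op 3: unregister job_F -> active={job_A:*/16}
Op 4: register job_G */5 -> active={job_A:*/16, job_G:*/5}
Op 5: register job_F */6 -> active={job_A:*/16, job_F:*/6, job_G:*/5}
Op 6: unregister job_A -> active={job_F:*/6, job_G:*/5}
Op 7: register job_A */9 -> active={job_A:*/9, job_F:*/6, job_G:*/5}
Op 8: unregister job_G -> active={job_A:*/9, job_F:*/6}
Op 9: register job_G */2 -> active={job_A:*/9, job_F:*/6, job_G:*/2}
Final interval of job_G = 2
Next fire of job_G after T=300: (300//2+1)*2 = 302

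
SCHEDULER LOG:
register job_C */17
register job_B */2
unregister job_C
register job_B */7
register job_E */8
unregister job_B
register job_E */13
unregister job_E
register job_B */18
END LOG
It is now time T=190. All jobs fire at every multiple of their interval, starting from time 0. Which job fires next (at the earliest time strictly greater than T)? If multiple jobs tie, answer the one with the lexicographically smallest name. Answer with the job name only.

Answer: job_B

Derivation:
Op 1: register job_C */17 -> active={job_C:*/17}
Op 2: register job_B */2 -> active={job_B:*/2, job_C:*/17}
Op 3: unregister job_C -> active={job_B:*/2}
Op 4: register job_B */7 -> active={job_B:*/7}
Op 5: register job_E */8 -> active={job_B:*/7, job_E:*/8}
Op 6: unregister job_B -> active={job_E:*/8}
Op 7: register job_E */13 -> active={job_E:*/13}
Op 8: unregister job_E -> active={}
Op 9: register job_B */18 -> active={job_B:*/18}
  job_B: interval 18, next fire after T=190 is 198
Earliest = 198, winner (lex tiebreak) = job_B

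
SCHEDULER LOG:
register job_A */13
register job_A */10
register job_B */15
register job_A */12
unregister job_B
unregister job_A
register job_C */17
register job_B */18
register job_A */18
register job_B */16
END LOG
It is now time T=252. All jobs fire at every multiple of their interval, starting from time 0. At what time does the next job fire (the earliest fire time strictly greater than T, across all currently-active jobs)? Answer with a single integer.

Answer: 255

Derivation:
Op 1: register job_A */13 -> active={job_A:*/13}
Op 2: register job_A */10 -> active={job_A:*/10}
Op 3: register job_B */15 -> active={job_A:*/10, job_B:*/15}
Op 4: register job_A */12 -> active={job_A:*/12, job_B:*/15}
Op 5: unregister job_B -> active={job_A:*/12}
Op 6: unregister job_A -> active={}
Op 7: register job_C */17 -> active={job_C:*/17}
Op 8: register job_B */18 -> active={job_B:*/18, job_C:*/17}
Op 9: register job_A */18 -> active={job_A:*/18, job_B:*/18, job_C:*/17}
Op 10: register job_B */16 -> active={job_A:*/18, job_B:*/16, job_C:*/17}
  job_A: interval 18, next fire after T=252 is 270
  job_B: interval 16, next fire after T=252 is 256
  job_C: interval 17, next fire after T=252 is 255
Earliest fire time = 255 (job job_C)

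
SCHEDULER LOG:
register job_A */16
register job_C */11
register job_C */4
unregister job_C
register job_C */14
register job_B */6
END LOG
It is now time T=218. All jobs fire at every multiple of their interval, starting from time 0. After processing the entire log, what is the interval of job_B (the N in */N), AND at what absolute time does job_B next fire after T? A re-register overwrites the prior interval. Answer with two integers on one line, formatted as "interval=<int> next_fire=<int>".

Op 1: register job_A */16 -> active={job_A:*/16}
Op 2: register job_C */11 -> active={job_A:*/16, job_C:*/11}
Op 3: register job_C */4 -> active={job_A:*/16, job_C:*/4}
Op 4: unregister job_C -> active={job_A:*/16}
Op 5: register job_C */14 -> active={job_A:*/16, job_C:*/14}
Op 6: register job_B */6 -> active={job_A:*/16, job_B:*/6, job_C:*/14}
Final interval of job_B = 6
Next fire of job_B after T=218: (218//6+1)*6 = 222

Answer: interval=6 next_fire=222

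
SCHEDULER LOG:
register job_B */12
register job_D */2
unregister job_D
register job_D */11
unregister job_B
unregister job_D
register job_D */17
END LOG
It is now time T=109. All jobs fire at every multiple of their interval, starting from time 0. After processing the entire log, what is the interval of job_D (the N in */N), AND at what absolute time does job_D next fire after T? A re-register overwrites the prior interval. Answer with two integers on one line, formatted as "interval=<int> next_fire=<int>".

Op 1: register job_B */12 -> active={job_B:*/12}
Op 2: register job_D */2 -> active={job_B:*/12, job_D:*/2}
Op 3: unregister job_D -> active={job_B:*/12}
Op 4: register job_D */11 -> active={job_B:*/12, job_D:*/11}
Op 5: unregister job_B -> active={job_D:*/11}
Op 6: unregister job_D -> active={}
Op 7: register job_D */17 -> active={job_D:*/17}
Final interval of job_D = 17
Next fire of job_D after T=109: (109//17+1)*17 = 119

Answer: interval=17 next_fire=119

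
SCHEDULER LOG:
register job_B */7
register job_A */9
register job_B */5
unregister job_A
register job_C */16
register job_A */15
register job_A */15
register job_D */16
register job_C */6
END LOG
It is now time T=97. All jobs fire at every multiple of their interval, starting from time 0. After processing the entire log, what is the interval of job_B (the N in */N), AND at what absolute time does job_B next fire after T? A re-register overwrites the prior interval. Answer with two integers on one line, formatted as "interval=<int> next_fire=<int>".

Answer: interval=5 next_fire=100

Derivation:
Op 1: register job_B */7 -> active={job_B:*/7}
Op 2: register job_A */9 -> active={job_A:*/9, job_B:*/7}
Op 3: register job_B */5 -> active={job_A:*/9, job_B:*/5}
Op 4: unregister job_A -> active={job_B:*/5}
Op 5: register job_C */16 -> active={job_B:*/5, job_C:*/16}
Op 6: register job_A */15 -> active={job_A:*/15, job_B:*/5, job_C:*/16}
Op 7: register job_A */15 -> active={job_A:*/15, job_B:*/5, job_C:*/16}
Op 8: register job_D */16 -> active={job_A:*/15, job_B:*/5, job_C:*/16, job_D:*/16}
Op 9: register job_C */6 -> active={job_A:*/15, job_B:*/5, job_C:*/6, job_D:*/16}
Final interval of job_B = 5
Next fire of job_B after T=97: (97//5+1)*5 = 100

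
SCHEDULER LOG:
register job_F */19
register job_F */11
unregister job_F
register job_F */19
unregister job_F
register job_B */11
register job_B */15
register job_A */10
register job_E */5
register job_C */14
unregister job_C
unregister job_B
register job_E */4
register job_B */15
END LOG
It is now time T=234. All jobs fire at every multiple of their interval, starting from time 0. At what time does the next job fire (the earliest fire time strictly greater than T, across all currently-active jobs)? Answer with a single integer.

Op 1: register job_F */19 -> active={job_F:*/19}
Op 2: register job_F */11 -> active={job_F:*/11}
Op 3: unregister job_F -> active={}
Op 4: register job_F */19 -> active={job_F:*/19}
Op 5: unregister job_F -> active={}
Op 6: register job_B */11 -> active={job_B:*/11}
Op 7: register job_B */15 -> active={job_B:*/15}
Op 8: register job_A */10 -> active={job_A:*/10, job_B:*/15}
Op 9: register job_E */5 -> active={job_A:*/10, job_B:*/15, job_E:*/5}
Op 10: register job_C */14 -> active={job_A:*/10, job_B:*/15, job_C:*/14, job_E:*/5}
Op 11: unregister job_C -> active={job_A:*/10, job_B:*/15, job_E:*/5}
Op 12: unregister job_B -> active={job_A:*/10, job_E:*/5}
Op 13: register job_E */4 -> active={job_A:*/10, job_E:*/4}
Op 14: register job_B */15 -> active={job_A:*/10, job_B:*/15, job_E:*/4}
  job_A: interval 10, next fire after T=234 is 240
  job_B: interval 15, next fire after T=234 is 240
  job_E: interval 4, next fire after T=234 is 236
Earliest fire time = 236 (job job_E)

Answer: 236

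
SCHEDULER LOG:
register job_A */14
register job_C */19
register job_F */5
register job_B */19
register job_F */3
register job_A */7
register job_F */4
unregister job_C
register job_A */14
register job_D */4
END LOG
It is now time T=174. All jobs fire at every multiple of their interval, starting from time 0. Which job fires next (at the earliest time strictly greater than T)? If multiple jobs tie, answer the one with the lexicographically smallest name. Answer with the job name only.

Answer: job_D

Derivation:
Op 1: register job_A */14 -> active={job_A:*/14}
Op 2: register job_C */19 -> active={job_A:*/14, job_C:*/19}
Op 3: register job_F */5 -> active={job_A:*/14, job_C:*/19, job_F:*/5}
Op 4: register job_B */19 -> active={job_A:*/14, job_B:*/19, job_C:*/19, job_F:*/5}
Op 5: register job_F */3 -> active={job_A:*/14, job_B:*/19, job_C:*/19, job_F:*/3}
Op 6: register job_A */7 -> active={job_A:*/7, job_B:*/19, job_C:*/19, job_F:*/3}
Op 7: register job_F */4 -> active={job_A:*/7, job_B:*/19, job_C:*/19, job_F:*/4}
Op 8: unregister job_C -> active={job_A:*/7, job_B:*/19, job_F:*/4}
Op 9: register job_A */14 -> active={job_A:*/14, job_B:*/19, job_F:*/4}
Op 10: register job_D */4 -> active={job_A:*/14, job_B:*/19, job_D:*/4, job_F:*/4}
  job_A: interval 14, next fire after T=174 is 182
  job_B: interval 19, next fire after T=174 is 190
  job_D: interval 4, next fire after T=174 is 176
  job_F: interval 4, next fire after T=174 is 176
Earliest = 176, winner (lex tiebreak) = job_D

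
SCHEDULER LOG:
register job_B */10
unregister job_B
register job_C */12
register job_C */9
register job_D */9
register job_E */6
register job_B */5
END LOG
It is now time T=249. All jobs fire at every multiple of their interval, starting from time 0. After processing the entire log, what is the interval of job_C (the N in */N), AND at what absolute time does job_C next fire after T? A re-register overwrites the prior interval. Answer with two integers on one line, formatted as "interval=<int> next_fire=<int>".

Answer: interval=9 next_fire=252

Derivation:
Op 1: register job_B */10 -> active={job_B:*/10}
Op 2: unregister job_B -> active={}
Op 3: register job_C */12 -> active={job_C:*/12}
Op 4: register job_C */9 -> active={job_C:*/9}
Op 5: register job_D */9 -> active={job_C:*/9, job_D:*/9}
Op 6: register job_E */6 -> active={job_C:*/9, job_D:*/9, job_E:*/6}
Op 7: register job_B */5 -> active={job_B:*/5, job_C:*/9, job_D:*/9, job_E:*/6}
Final interval of job_C = 9
Next fire of job_C after T=249: (249//9+1)*9 = 252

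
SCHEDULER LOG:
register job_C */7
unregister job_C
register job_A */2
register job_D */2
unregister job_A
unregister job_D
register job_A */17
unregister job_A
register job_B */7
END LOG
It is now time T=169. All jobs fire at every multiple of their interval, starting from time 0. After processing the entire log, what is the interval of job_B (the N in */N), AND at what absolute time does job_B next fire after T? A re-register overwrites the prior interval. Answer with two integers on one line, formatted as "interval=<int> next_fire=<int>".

Op 1: register job_C */7 -> active={job_C:*/7}
Op 2: unregister job_C -> active={}
Op 3: register job_A */2 -> active={job_A:*/2}
Op 4: register job_D */2 -> active={job_A:*/2, job_D:*/2}
Op 5: unregister job_A -> active={job_D:*/2}
Op 6: unregister job_D -> active={}
Op 7: register job_A */17 -> active={job_A:*/17}
Op 8: unregister job_A -> active={}
Op 9: register job_B */7 -> active={job_B:*/7}
Final interval of job_B = 7
Next fire of job_B after T=169: (169//7+1)*7 = 175

Answer: interval=7 next_fire=175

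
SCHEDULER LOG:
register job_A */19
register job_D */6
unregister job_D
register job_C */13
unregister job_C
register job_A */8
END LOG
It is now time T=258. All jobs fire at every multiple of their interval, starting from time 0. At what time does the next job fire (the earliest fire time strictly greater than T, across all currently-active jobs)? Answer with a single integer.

Op 1: register job_A */19 -> active={job_A:*/19}
Op 2: register job_D */6 -> active={job_A:*/19, job_D:*/6}
Op 3: unregister job_D -> active={job_A:*/19}
Op 4: register job_C */13 -> active={job_A:*/19, job_C:*/13}
Op 5: unregister job_C -> active={job_A:*/19}
Op 6: register job_A */8 -> active={job_A:*/8}
  job_A: interval 8, next fire after T=258 is 264
Earliest fire time = 264 (job job_A)

Answer: 264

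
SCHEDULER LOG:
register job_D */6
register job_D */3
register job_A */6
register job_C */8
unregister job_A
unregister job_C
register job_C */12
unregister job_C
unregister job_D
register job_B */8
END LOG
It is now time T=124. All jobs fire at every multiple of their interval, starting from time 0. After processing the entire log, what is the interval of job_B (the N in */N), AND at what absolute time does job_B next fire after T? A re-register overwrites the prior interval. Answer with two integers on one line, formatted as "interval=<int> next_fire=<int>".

Op 1: register job_D */6 -> active={job_D:*/6}
Op 2: register job_D */3 -> active={job_D:*/3}
Op 3: register job_A */6 -> active={job_A:*/6, job_D:*/3}
Op 4: register job_C */8 -> active={job_A:*/6, job_C:*/8, job_D:*/3}
Op 5: unregister job_A -> active={job_C:*/8, job_D:*/3}
Op 6: unregister job_C -> active={job_D:*/3}
Op 7: register job_C */12 -> active={job_C:*/12, job_D:*/3}
Op 8: unregister job_C -> active={job_D:*/3}
Op 9: unregister job_D -> active={}
Op 10: register job_B */8 -> active={job_B:*/8}
Final interval of job_B = 8
Next fire of job_B after T=124: (124//8+1)*8 = 128

Answer: interval=8 next_fire=128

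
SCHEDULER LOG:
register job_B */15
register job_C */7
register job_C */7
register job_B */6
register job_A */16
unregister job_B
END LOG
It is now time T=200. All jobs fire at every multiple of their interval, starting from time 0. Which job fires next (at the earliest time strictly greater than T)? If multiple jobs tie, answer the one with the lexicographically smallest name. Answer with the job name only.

Op 1: register job_B */15 -> active={job_B:*/15}
Op 2: register job_C */7 -> active={job_B:*/15, job_C:*/7}
Op 3: register job_C */7 -> active={job_B:*/15, job_C:*/7}
Op 4: register job_B */6 -> active={job_B:*/6, job_C:*/7}
Op 5: register job_A */16 -> active={job_A:*/16, job_B:*/6, job_C:*/7}
Op 6: unregister job_B -> active={job_A:*/16, job_C:*/7}
  job_A: interval 16, next fire after T=200 is 208
  job_C: interval 7, next fire after T=200 is 203
Earliest = 203, winner (lex tiebreak) = job_C

Answer: job_C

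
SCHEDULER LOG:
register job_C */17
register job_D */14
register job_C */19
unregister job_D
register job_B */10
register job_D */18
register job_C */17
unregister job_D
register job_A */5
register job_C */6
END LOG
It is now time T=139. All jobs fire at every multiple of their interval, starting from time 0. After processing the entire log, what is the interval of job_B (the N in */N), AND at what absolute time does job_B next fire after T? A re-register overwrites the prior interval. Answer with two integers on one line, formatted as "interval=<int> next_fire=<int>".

Op 1: register job_C */17 -> active={job_C:*/17}
Op 2: register job_D */14 -> active={job_C:*/17, job_D:*/14}
Op 3: register job_C */19 -> active={job_C:*/19, job_D:*/14}
Op 4: unregister job_D -> active={job_C:*/19}
Op 5: register job_B */10 -> active={job_B:*/10, job_C:*/19}
Op 6: register job_D */18 -> active={job_B:*/10, job_C:*/19, job_D:*/18}
Op 7: register job_C */17 -> active={job_B:*/10, job_C:*/17, job_D:*/18}
Op 8: unregister job_D -> active={job_B:*/10, job_C:*/17}
Op 9: register job_A */5 -> active={job_A:*/5, job_B:*/10, job_C:*/17}
Op 10: register job_C */6 -> active={job_A:*/5, job_B:*/10, job_C:*/6}
Final interval of job_B = 10
Next fire of job_B after T=139: (139//10+1)*10 = 140

Answer: interval=10 next_fire=140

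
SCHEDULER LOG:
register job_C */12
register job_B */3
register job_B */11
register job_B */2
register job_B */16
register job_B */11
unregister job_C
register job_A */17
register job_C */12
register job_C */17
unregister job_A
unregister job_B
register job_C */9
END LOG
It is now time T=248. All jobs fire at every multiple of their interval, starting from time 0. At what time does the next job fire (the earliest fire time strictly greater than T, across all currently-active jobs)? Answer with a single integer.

Op 1: register job_C */12 -> active={job_C:*/12}
Op 2: register job_B */3 -> active={job_B:*/3, job_C:*/12}
Op 3: register job_B */11 -> active={job_B:*/11, job_C:*/12}
Op 4: register job_B */2 -> active={job_B:*/2, job_C:*/12}
Op 5: register job_B */16 -> active={job_B:*/16, job_C:*/12}
Op 6: register job_B */11 -> active={job_B:*/11, job_C:*/12}
Op 7: unregister job_C -> active={job_B:*/11}
Op 8: register job_A */17 -> active={job_A:*/17, job_B:*/11}
Op 9: register job_C */12 -> active={job_A:*/17, job_B:*/11, job_C:*/12}
Op 10: register job_C */17 -> active={job_A:*/17, job_B:*/11, job_C:*/17}
Op 11: unregister job_A -> active={job_B:*/11, job_C:*/17}
Op 12: unregister job_B -> active={job_C:*/17}
Op 13: register job_C */9 -> active={job_C:*/9}
  job_C: interval 9, next fire after T=248 is 252
Earliest fire time = 252 (job job_C)

Answer: 252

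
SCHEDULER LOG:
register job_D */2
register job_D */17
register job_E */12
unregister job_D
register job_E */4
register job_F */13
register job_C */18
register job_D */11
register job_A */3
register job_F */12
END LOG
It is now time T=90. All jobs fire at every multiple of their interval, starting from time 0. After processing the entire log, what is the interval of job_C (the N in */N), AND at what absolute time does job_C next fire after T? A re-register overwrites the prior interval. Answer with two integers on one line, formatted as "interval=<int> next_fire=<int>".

Op 1: register job_D */2 -> active={job_D:*/2}
Op 2: register job_D */17 -> active={job_D:*/17}
Op 3: register job_E */12 -> active={job_D:*/17, job_E:*/12}
Op 4: unregister job_D -> active={job_E:*/12}
Op 5: register job_E */4 -> active={job_E:*/4}
Op 6: register job_F */13 -> active={job_E:*/4, job_F:*/13}
Op 7: register job_C */18 -> active={job_C:*/18, job_E:*/4, job_F:*/13}
Op 8: register job_D */11 -> active={job_C:*/18, job_D:*/11, job_E:*/4, job_F:*/13}
Op 9: register job_A */3 -> active={job_A:*/3, job_C:*/18, job_D:*/11, job_E:*/4, job_F:*/13}
Op 10: register job_F */12 -> active={job_A:*/3, job_C:*/18, job_D:*/11, job_E:*/4, job_F:*/12}
Final interval of job_C = 18
Next fire of job_C after T=90: (90//18+1)*18 = 108

Answer: interval=18 next_fire=108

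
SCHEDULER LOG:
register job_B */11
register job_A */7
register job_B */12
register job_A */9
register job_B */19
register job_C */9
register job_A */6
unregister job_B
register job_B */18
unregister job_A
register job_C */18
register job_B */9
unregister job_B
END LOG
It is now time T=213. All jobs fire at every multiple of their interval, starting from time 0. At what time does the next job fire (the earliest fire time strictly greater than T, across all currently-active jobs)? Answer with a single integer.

Answer: 216

Derivation:
Op 1: register job_B */11 -> active={job_B:*/11}
Op 2: register job_A */7 -> active={job_A:*/7, job_B:*/11}
Op 3: register job_B */12 -> active={job_A:*/7, job_B:*/12}
Op 4: register job_A */9 -> active={job_A:*/9, job_B:*/12}
Op 5: register job_B */19 -> active={job_A:*/9, job_B:*/19}
Op 6: register job_C */9 -> active={job_A:*/9, job_B:*/19, job_C:*/9}
Op 7: register job_A */6 -> active={job_A:*/6, job_B:*/19, job_C:*/9}
Op 8: unregister job_B -> active={job_A:*/6, job_C:*/9}
Op 9: register job_B */18 -> active={job_A:*/6, job_B:*/18, job_C:*/9}
Op 10: unregister job_A -> active={job_B:*/18, job_C:*/9}
Op 11: register job_C */18 -> active={job_B:*/18, job_C:*/18}
Op 12: register job_B */9 -> active={job_B:*/9, job_C:*/18}
Op 13: unregister job_B -> active={job_C:*/18}
  job_C: interval 18, next fire after T=213 is 216
Earliest fire time = 216 (job job_C)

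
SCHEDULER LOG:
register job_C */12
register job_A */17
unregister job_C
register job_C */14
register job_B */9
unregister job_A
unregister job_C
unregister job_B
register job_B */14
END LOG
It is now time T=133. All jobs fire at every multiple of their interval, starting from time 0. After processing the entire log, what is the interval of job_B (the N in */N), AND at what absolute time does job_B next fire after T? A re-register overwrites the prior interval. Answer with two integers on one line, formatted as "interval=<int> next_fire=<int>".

Answer: interval=14 next_fire=140

Derivation:
Op 1: register job_C */12 -> active={job_C:*/12}
Op 2: register job_A */17 -> active={job_A:*/17, job_C:*/12}
Op 3: unregister job_C -> active={job_A:*/17}
Op 4: register job_C */14 -> active={job_A:*/17, job_C:*/14}
Op 5: register job_B */9 -> active={job_A:*/17, job_B:*/9, job_C:*/14}
Op 6: unregister job_A -> active={job_B:*/9, job_C:*/14}
Op 7: unregister job_C -> active={job_B:*/9}
Op 8: unregister job_B -> active={}
Op 9: register job_B */14 -> active={job_B:*/14}
Final interval of job_B = 14
Next fire of job_B after T=133: (133//14+1)*14 = 140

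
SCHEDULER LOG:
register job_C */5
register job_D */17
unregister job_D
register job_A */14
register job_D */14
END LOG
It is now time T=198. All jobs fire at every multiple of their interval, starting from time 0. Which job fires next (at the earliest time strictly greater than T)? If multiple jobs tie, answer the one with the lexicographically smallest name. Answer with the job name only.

Op 1: register job_C */5 -> active={job_C:*/5}
Op 2: register job_D */17 -> active={job_C:*/5, job_D:*/17}
Op 3: unregister job_D -> active={job_C:*/5}
Op 4: register job_A */14 -> active={job_A:*/14, job_C:*/5}
Op 5: register job_D */14 -> active={job_A:*/14, job_C:*/5, job_D:*/14}
  job_A: interval 14, next fire after T=198 is 210
  job_C: interval 5, next fire after T=198 is 200
  job_D: interval 14, next fire after T=198 is 210
Earliest = 200, winner (lex tiebreak) = job_C

Answer: job_C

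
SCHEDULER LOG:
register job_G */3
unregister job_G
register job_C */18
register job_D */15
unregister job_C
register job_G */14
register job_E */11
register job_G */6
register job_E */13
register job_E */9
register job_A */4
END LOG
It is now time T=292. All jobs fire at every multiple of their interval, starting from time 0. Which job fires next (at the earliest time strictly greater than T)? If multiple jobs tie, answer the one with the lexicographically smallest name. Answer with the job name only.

Answer: job_G

Derivation:
Op 1: register job_G */3 -> active={job_G:*/3}
Op 2: unregister job_G -> active={}
Op 3: register job_C */18 -> active={job_C:*/18}
Op 4: register job_D */15 -> active={job_C:*/18, job_D:*/15}
Op 5: unregister job_C -> active={job_D:*/15}
Op 6: register job_G */14 -> active={job_D:*/15, job_G:*/14}
Op 7: register job_E */11 -> active={job_D:*/15, job_E:*/11, job_G:*/14}
Op 8: register job_G */6 -> active={job_D:*/15, job_E:*/11, job_G:*/6}
Op 9: register job_E */13 -> active={job_D:*/15, job_E:*/13, job_G:*/6}
Op 10: register job_E */9 -> active={job_D:*/15, job_E:*/9, job_G:*/6}
Op 11: register job_A */4 -> active={job_A:*/4, job_D:*/15, job_E:*/9, job_G:*/6}
  job_A: interval 4, next fire after T=292 is 296
  job_D: interval 15, next fire after T=292 is 300
  job_E: interval 9, next fire after T=292 is 297
  job_G: interval 6, next fire after T=292 is 294
Earliest = 294, winner (lex tiebreak) = job_G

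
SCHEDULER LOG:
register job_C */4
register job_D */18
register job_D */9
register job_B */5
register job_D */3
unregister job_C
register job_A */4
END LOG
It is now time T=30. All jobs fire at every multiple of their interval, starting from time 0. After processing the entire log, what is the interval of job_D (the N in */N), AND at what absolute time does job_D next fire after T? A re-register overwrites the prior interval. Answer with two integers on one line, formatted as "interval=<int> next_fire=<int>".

Op 1: register job_C */4 -> active={job_C:*/4}
Op 2: register job_D */18 -> active={job_C:*/4, job_D:*/18}
Op 3: register job_D */9 -> active={job_C:*/4, job_D:*/9}
Op 4: register job_B */5 -> active={job_B:*/5, job_C:*/4, job_D:*/9}
Op 5: register job_D */3 -> active={job_B:*/5, job_C:*/4, job_D:*/3}
Op 6: unregister job_C -> active={job_B:*/5, job_D:*/3}
Op 7: register job_A */4 -> active={job_A:*/4, job_B:*/5, job_D:*/3}
Final interval of job_D = 3
Next fire of job_D after T=30: (30//3+1)*3 = 33

Answer: interval=3 next_fire=33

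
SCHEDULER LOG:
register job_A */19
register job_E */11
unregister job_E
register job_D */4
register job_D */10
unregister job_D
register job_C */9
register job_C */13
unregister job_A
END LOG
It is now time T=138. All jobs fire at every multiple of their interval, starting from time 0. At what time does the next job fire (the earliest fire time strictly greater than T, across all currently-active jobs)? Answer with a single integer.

Answer: 143

Derivation:
Op 1: register job_A */19 -> active={job_A:*/19}
Op 2: register job_E */11 -> active={job_A:*/19, job_E:*/11}
Op 3: unregister job_E -> active={job_A:*/19}
Op 4: register job_D */4 -> active={job_A:*/19, job_D:*/4}
Op 5: register job_D */10 -> active={job_A:*/19, job_D:*/10}
Op 6: unregister job_D -> active={job_A:*/19}
Op 7: register job_C */9 -> active={job_A:*/19, job_C:*/9}
Op 8: register job_C */13 -> active={job_A:*/19, job_C:*/13}
Op 9: unregister job_A -> active={job_C:*/13}
  job_C: interval 13, next fire after T=138 is 143
Earliest fire time = 143 (job job_C)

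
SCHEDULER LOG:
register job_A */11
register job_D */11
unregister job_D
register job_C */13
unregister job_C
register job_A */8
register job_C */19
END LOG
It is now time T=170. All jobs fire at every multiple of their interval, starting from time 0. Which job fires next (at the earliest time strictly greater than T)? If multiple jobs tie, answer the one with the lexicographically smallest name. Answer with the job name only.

Op 1: register job_A */11 -> active={job_A:*/11}
Op 2: register job_D */11 -> active={job_A:*/11, job_D:*/11}
Op 3: unregister job_D -> active={job_A:*/11}
Op 4: register job_C */13 -> active={job_A:*/11, job_C:*/13}
Op 5: unregister job_C -> active={job_A:*/11}
Op 6: register job_A */8 -> active={job_A:*/8}
Op 7: register job_C */19 -> active={job_A:*/8, job_C:*/19}
  job_A: interval 8, next fire after T=170 is 176
  job_C: interval 19, next fire after T=170 is 171
Earliest = 171, winner (lex tiebreak) = job_C

Answer: job_C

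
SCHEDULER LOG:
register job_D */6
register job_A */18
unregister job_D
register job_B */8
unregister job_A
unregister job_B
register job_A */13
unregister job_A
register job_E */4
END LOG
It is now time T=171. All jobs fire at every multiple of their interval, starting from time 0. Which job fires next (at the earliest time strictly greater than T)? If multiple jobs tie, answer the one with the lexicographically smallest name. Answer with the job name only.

Answer: job_E

Derivation:
Op 1: register job_D */6 -> active={job_D:*/6}
Op 2: register job_A */18 -> active={job_A:*/18, job_D:*/6}
Op 3: unregister job_D -> active={job_A:*/18}
Op 4: register job_B */8 -> active={job_A:*/18, job_B:*/8}
Op 5: unregister job_A -> active={job_B:*/8}
Op 6: unregister job_B -> active={}
Op 7: register job_A */13 -> active={job_A:*/13}
Op 8: unregister job_A -> active={}
Op 9: register job_E */4 -> active={job_E:*/4}
  job_E: interval 4, next fire after T=171 is 172
Earliest = 172, winner (lex tiebreak) = job_E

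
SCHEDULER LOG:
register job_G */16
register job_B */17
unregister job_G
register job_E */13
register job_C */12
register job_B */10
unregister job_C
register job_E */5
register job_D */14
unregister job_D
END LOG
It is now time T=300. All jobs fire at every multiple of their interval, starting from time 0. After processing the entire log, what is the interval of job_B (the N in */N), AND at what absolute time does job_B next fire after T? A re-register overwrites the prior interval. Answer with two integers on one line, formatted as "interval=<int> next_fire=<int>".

Op 1: register job_G */16 -> active={job_G:*/16}
Op 2: register job_B */17 -> active={job_B:*/17, job_G:*/16}
Op 3: unregister job_G -> active={job_B:*/17}
Op 4: register job_E */13 -> active={job_B:*/17, job_E:*/13}
Op 5: register job_C */12 -> active={job_B:*/17, job_C:*/12, job_E:*/13}
Op 6: register job_B */10 -> active={job_B:*/10, job_C:*/12, job_E:*/13}
Op 7: unregister job_C -> active={job_B:*/10, job_E:*/13}
Op 8: register job_E */5 -> active={job_B:*/10, job_E:*/5}
Op 9: register job_D */14 -> active={job_B:*/10, job_D:*/14, job_E:*/5}
Op 10: unregister job_D -> active={job_B:*/10, job_E:*/5}
Final interval of job_B = 10
Next fire of job_B after T=300: (300//10+1)*10 = 310

Answer: interval=10 next_fire=310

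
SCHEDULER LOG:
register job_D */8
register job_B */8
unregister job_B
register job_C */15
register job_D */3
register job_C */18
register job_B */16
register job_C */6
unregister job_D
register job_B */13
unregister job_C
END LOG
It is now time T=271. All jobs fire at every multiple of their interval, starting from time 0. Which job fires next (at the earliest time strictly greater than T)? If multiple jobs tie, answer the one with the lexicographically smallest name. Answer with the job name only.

Answer: job_B

Derivation:
Op 1: register job_D */8 -> active={job_D:*/8}
Op 2: register job_B */8 -> active={job_B:*/8, job_D:*/8}
Op 3: unregister job_B -> active={job_D:*/8}
Op 4: register job_C */15 -> active={job_C:*/15, job_D:*/8}
Op 5: register job_D */3 -> active={job_C:*/15, job_D:*/3}
Op 6: register job_C */18 -> active={job_C:*/18, job_D:*/3}
Op 7: register job_B */16 -> active={job_B:*/16, job_C:*/18, job_D:*/3}
Op 8: register job_C */6 -> active={job_B:*/16, job_C:*/6, job_D:*/3}
Op 9: unregister job_D -> active={job_B:*/16, job_C:*/6}
Op 10: register job_B */13 -> active={job_B:*/13, job_C:*/6}
Op 11: unregister job_C -> active={job_B:*/13}
  job_B: interval 13, next fire after T=271 is 273
Earliest = 273, winner (lex tiebreak) = job_B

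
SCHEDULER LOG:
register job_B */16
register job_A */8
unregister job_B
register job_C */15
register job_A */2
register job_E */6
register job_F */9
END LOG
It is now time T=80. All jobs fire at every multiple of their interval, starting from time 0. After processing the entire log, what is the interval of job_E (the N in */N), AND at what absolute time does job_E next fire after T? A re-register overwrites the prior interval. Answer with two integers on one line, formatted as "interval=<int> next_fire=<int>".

Answer: interval=6 next_fire=84

Derivation:
Op 1: register job_B */16 -> active={job_B:*/16}
Op 2: register job_A */8 -> active={job_A:*/8, job_B:*/16}
Op 3: unregister job_B -> active={job_A:*/8}
Op 4: register job_C */15 -> active={job_A:*/8, job_C:*/15}
Op 5: register job_A */2 -> active={job_A:*/2, job_C:*/15}
Op 6: register job_E */6 -> active={job_A:*/2, job_C:*/15, job_E:*/6}
Op 7: register job_F */9 -> active={job_A:*/2, job_C:*/15, job_E:*/6, job_F:*/9}
Final interval of job_E = 6
Next fire of job_E after T=80: (80//6+1)*6 = 84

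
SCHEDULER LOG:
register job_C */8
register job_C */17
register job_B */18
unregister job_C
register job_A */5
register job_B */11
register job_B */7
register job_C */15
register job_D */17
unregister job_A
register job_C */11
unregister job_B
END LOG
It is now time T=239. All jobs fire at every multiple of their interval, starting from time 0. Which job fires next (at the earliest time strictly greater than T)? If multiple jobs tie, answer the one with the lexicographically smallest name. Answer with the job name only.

Answer: job_C

Derivation:
Op 1: register job_C */8 -> active={job_C:*/8}
Op 2: register job_C */17 -> active={job_C:*/17}
Op 3: register job_B */18 -> active={job_B:*/18, job_C:*/17}
Op 4: unregister job_C -> active={job_B:*/18}
Op 5: register job_A */5 -> active={job_A:*/5, job_B:*/18}
Op 6: register job_B */11 -> active={job_A:*/5, job_B:*/11}
Op 7: register job_B */7 -> active={job_A:*/5, job_B:*/7}
Op 8: register job_C */15 -> active={job_A:*/5, job_B:*/7, job_C:*/15}
Op 9: register job_D */17 -> active={job_A:*/5, job_B:*/7, job_C:*/15, job_D:*/17}
Op 10: unregister job_A -> active={job_B:*/7, job_C:*/15, job_D:*/17}
Op 11: register job_C */11 -> active={job_B:*/7, job_C:*/11, job_D:*/17}
Op 12: unregister job_B -> active={job_C:*/11, job_D:*/17}
  job_C: interval 11, next fire after T=239 is 242
  job_D: interval 17, next fire after T=239 is 255
Earliest = 242, winner (lex tiebreak) = job_C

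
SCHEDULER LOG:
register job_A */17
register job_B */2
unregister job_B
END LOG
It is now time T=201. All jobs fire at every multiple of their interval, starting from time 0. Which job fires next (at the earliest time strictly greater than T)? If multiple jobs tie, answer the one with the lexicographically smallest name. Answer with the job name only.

Op 1: register job_A */17 -> active={job_A:*/17}
Op 2: register job_B */2 -> active={job_A:*/17, job_B:*/2}
Op 3: unregister job_B -> active={job_A:*/17}
  job_A: interval 17, next fire after T=201 is 204
Earliest = 204, winner (lex tiebreak) = job_A

Answer: job_A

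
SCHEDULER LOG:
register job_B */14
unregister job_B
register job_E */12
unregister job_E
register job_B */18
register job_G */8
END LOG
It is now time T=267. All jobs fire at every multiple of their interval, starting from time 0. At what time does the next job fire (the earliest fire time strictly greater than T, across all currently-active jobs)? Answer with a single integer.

Answer: 270

Derivation:
Op 1: register job_B */14 -> active={job_B:*/14}
Op 2: unregister job_B -> active={}
Op 3: register job_E */12 -> active={job_E:*/12}
Op 4: unregister job_E -> active={}
Op 5: register job_B */18 -> active={job_B:*/18}
Op 6: register job_G */8 -> active={job_B:*/18, job_G:*/8}
  job_B: interval 18, next fire after T=267 is 270
  job_G: interval 8, next fire after T=267 is 272
Earliest fire time = 270 (job job_B)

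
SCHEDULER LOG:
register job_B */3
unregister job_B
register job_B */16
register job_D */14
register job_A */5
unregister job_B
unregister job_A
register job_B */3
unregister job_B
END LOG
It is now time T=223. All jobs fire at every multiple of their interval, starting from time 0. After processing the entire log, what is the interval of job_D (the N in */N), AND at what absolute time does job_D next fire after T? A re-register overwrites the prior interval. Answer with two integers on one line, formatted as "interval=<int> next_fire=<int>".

Op 1: register job_B */3 -> active={job_B:*/3}
Op 2: unregister job_B -> active={}
Op 3: register job_B */16 -> active={job_B:*/16}
Op 4: register job_D */14 -> active={job_B:*/16, job_D:*/14}
Op 5: register job_A */5 -> active={job_A:*/5, job_B:*/16, job_D:*/14}
Op 6: unregister job_B -> active={job_A:*/5, job_D:*/14}
Op 7: unregister job_A -> active={job_D:*/14}
Op 8: register job_B */3 -> active={job_B:*/3, job_D:*/14}
Op 9: unregister job_B -> active={job_D:*/14}
Final interval of job_D = 14
Next fire of job_D after T=223: (223//14+1)*14 = 224

Answer: interval=14 next_fire=224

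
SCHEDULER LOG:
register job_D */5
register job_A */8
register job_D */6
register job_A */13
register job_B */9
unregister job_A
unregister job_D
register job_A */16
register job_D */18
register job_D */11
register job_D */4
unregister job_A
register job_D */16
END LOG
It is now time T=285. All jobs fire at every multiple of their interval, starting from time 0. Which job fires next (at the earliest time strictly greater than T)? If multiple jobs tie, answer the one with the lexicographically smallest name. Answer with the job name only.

Answer: job_B

Derivation:
Op 1: register job_D */5 -> active={job_D:*/5}
Op 2: register job_A */8 -> active={job_A:*/8, job_D:*/5}
Op 3: register job_D */6 -> active={job_A:*/8, job_D:*/6}
Op 4: register job_A */13 -> active={job_A:*/13, job_D:*/6}
Op 5: register job_B */9 -> active={job_A:*/13, job_B:*/9, job_D:*/6}
Op 6: unregister job_A -> active={job_B:*/9, job_D:*/6}
Op 7: unregister job_D -> active={job_B:*/9}
Op 8: register job_A */16 -> active={job_A:*/16, job_B:*/9}
Op 9: register job_D */18 -> active={job_A:*/16, job_B:*/9, job_D:*/18}
Op 10: register job_D */11 -> active={job_A:*/16, job_B:*/9, job_D:*/11}
Op 11: register job_D */4 -> active={job_A:*/16, job_B:*/9, job_D:*/4}
Op 12: unregister job_A -> active={job_B:*/9, job_D:*/4}
Op 13: register job_D */16 -> active={job_B:*/9, job_D:*/16}
  job_B: interval 9, next fire after T=285 is 288
  job_D: interval 16, next fire after T=285 is 288
Earliest = 288, winner (lex tiebreak) = job_B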